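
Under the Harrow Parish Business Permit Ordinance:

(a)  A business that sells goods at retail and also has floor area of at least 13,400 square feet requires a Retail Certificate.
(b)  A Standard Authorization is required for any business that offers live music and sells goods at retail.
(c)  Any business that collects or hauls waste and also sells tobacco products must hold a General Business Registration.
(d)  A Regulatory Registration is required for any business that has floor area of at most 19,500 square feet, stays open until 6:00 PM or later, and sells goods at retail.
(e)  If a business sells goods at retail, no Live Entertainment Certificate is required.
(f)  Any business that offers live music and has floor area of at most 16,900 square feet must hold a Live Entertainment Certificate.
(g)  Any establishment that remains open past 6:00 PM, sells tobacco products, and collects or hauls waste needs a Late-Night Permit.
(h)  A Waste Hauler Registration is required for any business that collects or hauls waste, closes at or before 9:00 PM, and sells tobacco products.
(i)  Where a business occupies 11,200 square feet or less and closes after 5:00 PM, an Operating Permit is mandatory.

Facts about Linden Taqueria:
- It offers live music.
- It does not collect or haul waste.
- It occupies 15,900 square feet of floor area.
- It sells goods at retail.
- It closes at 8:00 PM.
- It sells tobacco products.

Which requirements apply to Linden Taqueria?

Regulatory Registration, Retail Certificate, Standard Authorization

(a) sells goods at retail; floor area 15,900 square feet ≥ 13,400 square feet → Retail Certificate required.
(b) offers live music; sells goods at retail → Standard Authorization required.
(c) does not collect or haul waste; sells tobacco products → General Business Registration not required.
(d) floor area 15,900 square feet ≤ 19,500 square feet; closes 8:00 PM, after 6:00 PM; sells goods at retail → Regulatory Registration required.
(e) sells goods at retail → exempt from Live Entertainment Certificate.
(f) offers live music; floor area 15,900 square feet ≤ 16,900 square feet → Live Entertainment Certificate required.
(g) closes 8:00 PM, after 6:00 PM; sells tobacco products; does not collect or haul waste → Late-Night Permit not required.
(h) does not collect or haul waste; closes 8:00 PM, at/before 9:00 PM; sells tobacco products → Waste Hauler Registration not required.
(i) floor area 15,900 square feet > 11,200 square feet; closes 8:00 PM, after 5:00 PM → Operating Permit not required.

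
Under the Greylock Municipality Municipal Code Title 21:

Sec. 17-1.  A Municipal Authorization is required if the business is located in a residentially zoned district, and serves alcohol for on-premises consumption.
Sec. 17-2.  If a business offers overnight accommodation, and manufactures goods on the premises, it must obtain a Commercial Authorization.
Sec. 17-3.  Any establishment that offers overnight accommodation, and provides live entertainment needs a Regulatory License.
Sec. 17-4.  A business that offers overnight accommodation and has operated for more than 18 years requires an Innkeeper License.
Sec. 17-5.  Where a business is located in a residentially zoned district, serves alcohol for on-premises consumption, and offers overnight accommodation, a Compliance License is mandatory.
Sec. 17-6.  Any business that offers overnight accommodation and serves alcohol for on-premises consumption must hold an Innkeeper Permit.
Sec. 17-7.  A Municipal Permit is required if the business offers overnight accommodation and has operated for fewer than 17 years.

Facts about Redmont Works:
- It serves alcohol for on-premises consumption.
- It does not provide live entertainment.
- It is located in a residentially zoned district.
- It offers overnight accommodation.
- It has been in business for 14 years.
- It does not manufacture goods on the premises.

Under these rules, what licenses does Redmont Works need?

Sec. 17-1. is located in a residentially zoned district; serves alcohol for on-premises consumption → Municipal Authorization required.
Sec. 17-2. offers overnight accommodation; does not manufacture goods on the premises → Commercial Authorization not required.
Sec. 17-3. offers overnight accommodation; does not provide live entertainment → Regulatory License not required.
Sec. 17-4. offers overnight accommodation; years in business 14 ≤ 18 → Innkeeper License not required.
Sec. 17-5. is located in a residentially zoned district; serves alcohol for on-premises consumption; offers overnight accommodation → Compliance License required.
Sec. 17-6. offers overnight accommodation; serves alcohol for on-premises consumption → Innkeeper Permit required.
Sec. 17-7. offers overnight accommodation; years in business 14 < 17 → Municipal Permit required.

Compliance License, Innkeeper Permit, Municipal Authorization, Municipal Permit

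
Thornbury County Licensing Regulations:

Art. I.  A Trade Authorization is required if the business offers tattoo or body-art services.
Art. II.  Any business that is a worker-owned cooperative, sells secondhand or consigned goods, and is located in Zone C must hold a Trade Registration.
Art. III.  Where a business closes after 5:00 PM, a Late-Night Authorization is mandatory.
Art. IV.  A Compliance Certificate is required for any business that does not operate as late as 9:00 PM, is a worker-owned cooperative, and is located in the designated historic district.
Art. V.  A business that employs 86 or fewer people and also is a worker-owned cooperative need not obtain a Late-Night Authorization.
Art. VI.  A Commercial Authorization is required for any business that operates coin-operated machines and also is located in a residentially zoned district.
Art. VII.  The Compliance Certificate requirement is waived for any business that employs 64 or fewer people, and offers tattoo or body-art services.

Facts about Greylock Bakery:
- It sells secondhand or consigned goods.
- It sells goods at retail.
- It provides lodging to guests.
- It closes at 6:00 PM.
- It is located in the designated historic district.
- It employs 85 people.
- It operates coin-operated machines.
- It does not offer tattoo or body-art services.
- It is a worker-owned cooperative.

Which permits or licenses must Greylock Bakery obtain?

Compliance Certificate

Art. I. does not offer tattoo or body-art services → Trade Authorization not required.
Art. II. is a worker-owned cooperative; sells secondhand or consigned goods; is located in the designated historic district (not: is located in Zone C) → Trade Registration not required.
Art. III. closes 6:00 PM, after 5:00 PM → Late-Night Authorization required.
Art. IV. closes 6:00 PM, at/before 9:00 PM; is a worker-owned cooperative; is located in the designated historic district → Compliance Certificate required.
Art. V. employees 85 ≤ 86; is a worker-owned cooperative → exempt from Late-Night Authorization.
Art. VI. operates coin-operated machines; is located in the designated historic district (not: is located in a residentially zoned district) → Commercial Authorization not required.
Art. VII. employees 85 > 64; does not offer tattoo or body-art services → Compliance Certificate exemption does not apply.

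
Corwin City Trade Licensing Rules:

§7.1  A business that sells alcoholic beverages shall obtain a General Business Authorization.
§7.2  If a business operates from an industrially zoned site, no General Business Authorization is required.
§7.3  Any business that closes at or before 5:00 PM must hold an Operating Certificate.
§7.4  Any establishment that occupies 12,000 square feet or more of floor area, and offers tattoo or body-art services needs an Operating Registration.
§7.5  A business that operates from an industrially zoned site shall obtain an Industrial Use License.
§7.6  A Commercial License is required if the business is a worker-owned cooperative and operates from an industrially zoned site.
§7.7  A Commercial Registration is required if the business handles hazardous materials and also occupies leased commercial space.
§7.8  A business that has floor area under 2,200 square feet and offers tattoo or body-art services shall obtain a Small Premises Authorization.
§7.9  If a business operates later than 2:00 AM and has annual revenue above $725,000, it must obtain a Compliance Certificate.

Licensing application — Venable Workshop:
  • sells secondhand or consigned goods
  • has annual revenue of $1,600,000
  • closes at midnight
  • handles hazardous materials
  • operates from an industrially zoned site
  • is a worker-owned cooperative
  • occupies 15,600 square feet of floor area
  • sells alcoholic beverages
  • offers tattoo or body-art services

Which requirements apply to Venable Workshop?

§7.1 sells alcoholic beverages → General Business Authorization required.
§7.2 operates from an industrially zoned site → exempt from General Business Authorization.
§7.3 closes midnight, after 5:00 PM → Operating Certificate not required.
§7.4 floor area 15,600 square feet ≥ 12,000 square feet; offers tattoo or body-art services → Operating Registration required.
§7.5 operates from an industrially zoned site → Industrial Use License required.
§7.6 is a worker-owned cooperative; operates from an industrially zoned site → Commercial License required.
§7.7 handles hazardous materials; operates from an industrially zoned site (not: occupies leased commercial space) → Commercial Registration not required.
§7.8 floor area 15,600 square feet ≥ 2,200 square feet; offers tattoo or body-art services → Small Premises Authorization not required.
§7.9 closes midnight, at/before 2:00 AM; revenue $1,600,000 > $725,000 → Compliance Certificate not required.

Commercial License, Industrial Use License, Operating Registration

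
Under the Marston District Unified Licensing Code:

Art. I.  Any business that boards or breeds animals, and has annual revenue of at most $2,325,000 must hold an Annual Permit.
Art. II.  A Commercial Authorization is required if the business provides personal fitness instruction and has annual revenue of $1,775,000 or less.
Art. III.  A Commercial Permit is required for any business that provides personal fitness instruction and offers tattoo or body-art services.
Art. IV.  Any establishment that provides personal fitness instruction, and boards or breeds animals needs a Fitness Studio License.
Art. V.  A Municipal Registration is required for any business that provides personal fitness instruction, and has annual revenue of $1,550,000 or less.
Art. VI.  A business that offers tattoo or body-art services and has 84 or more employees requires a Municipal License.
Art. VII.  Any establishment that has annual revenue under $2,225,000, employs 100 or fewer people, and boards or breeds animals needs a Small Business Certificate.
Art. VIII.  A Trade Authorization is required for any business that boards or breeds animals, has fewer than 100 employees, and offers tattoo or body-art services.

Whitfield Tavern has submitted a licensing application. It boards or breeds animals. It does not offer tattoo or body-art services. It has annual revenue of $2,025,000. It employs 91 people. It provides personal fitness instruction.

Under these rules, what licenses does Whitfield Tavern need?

Annual Permit, Fitness Studio License, Small Business Certificate

Art. I. boards or breeds animals; revenue $2,025,000 ≤ $2,325,000 → Annual Permit required.
Art. II. provides personal fitness instruction; revenue $2,025,000 > $1,775,000 → Commercial Authorization not required.
Art. III. provides personal fitness instruction; does not offer tattoo or body-art services → Commercial Permit not required.
Art. IV. provides personal fitness instruction; boards or breeds animals → Fitness Studio License required.
Art. V. provides personal fitness instruction; revenue $2,025,000 > $1,550,000 → Municipal Registration not required.
Art. VI. does not offer tattoo or body-art services; employees 91 ≥ 84 → Municipal License not required.
Art. VII. revenue $2,025,000 < $2,225,000; employees 91 ≤ 100; boards or breeds animals → Small Business Certificate required.
Art. VIII. boards or breeds animals; employees 91 < 100; does not offer tattoo or body-art services → Trade Authorization not required.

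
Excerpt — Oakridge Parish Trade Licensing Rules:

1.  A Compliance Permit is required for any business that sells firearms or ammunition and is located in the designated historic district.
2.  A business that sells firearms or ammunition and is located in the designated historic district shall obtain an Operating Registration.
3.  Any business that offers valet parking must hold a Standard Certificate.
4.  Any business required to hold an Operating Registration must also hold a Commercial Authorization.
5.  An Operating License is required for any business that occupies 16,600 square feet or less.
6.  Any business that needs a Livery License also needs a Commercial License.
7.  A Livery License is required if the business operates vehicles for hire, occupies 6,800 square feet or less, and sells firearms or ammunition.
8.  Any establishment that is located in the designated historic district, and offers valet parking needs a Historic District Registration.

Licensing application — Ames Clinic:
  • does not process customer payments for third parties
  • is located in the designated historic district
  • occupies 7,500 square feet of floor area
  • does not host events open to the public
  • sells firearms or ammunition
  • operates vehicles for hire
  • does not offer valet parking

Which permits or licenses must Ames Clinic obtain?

1. sells firearms or ammunition; is located in the designated historic district → Compliance Permit required.
2. sells firearms or ammunition; is located in the designated historic district → Operating Registration required.
3. does not offer valet parking → Standard Certificate not required.
4. Operating Registration is required → Commercial Authorization also required.
5. floor area 7,500 square feet ≤ 16,600 square feet → Operating License required.
6. Livery License is not required → no effect.
7. operates vehicles for hire; floor area 7,500 square feet > 6,800 square feet; sells firearms or ammunition → Livery License not required.
8. is located in the designated historic district; does not offer valet parking → Historic District Registration not required.

Commercial Authorization, Compliance Permit, Operating License, Operating Registration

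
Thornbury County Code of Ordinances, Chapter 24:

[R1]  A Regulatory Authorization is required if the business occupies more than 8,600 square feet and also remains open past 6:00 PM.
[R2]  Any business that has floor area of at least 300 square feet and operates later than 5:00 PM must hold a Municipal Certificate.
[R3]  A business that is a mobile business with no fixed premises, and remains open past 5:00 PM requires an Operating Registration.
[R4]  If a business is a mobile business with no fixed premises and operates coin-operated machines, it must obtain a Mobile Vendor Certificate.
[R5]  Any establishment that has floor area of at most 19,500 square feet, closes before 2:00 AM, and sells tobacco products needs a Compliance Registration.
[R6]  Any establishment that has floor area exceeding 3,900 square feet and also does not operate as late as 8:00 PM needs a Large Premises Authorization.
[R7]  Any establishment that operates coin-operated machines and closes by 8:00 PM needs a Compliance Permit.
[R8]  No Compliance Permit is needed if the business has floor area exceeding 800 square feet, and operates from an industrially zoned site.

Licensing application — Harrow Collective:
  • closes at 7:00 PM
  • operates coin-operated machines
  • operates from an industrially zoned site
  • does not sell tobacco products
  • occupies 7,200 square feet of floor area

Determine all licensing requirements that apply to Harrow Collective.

[R1] floor area 7,200 square feet ≤ 8,600 square feet; closes 7:00 PM, after 6:00 PM → Regulatory Authorization not required.
[R2] floor area 7,200 square feet ≥ 300 square feet; closes 7:00 PM, after 5:00 PM → Municipal Certificate required.
[R3] operates from an industrially zoned site (not: is a mobile business with no fixed premises); closes 7:00 PM, after 5:00 PM → Operating Registration not required.
[R4] operates from an industrially zoned site (not: is a mobile business with no fixed premises); operates coin-operated machines → Mobile Vendor Certificate not required.
[R5] floor area 7,200 square feet ≤ 19,500 square feet; closes 7:00 PM, at/before 2:00 AM; does not sell tobacco products → Compliance Registration not required.
[R6] floor area 7,200 square feet > 3,900 square feet; closes 7:00 PM, at/before 8:00 PM → Large Premises Authorization required.
[R7] operates coin-operated machines; closes 7:00 PM, at/before 8:00 PM → Compliance Permit required.
[R8] floor area 7,200 square feet > 800 square feet; operates from an industrially zoned site → exempt from Compliance Permit.

Large Premises Authorization, Municipal Certificate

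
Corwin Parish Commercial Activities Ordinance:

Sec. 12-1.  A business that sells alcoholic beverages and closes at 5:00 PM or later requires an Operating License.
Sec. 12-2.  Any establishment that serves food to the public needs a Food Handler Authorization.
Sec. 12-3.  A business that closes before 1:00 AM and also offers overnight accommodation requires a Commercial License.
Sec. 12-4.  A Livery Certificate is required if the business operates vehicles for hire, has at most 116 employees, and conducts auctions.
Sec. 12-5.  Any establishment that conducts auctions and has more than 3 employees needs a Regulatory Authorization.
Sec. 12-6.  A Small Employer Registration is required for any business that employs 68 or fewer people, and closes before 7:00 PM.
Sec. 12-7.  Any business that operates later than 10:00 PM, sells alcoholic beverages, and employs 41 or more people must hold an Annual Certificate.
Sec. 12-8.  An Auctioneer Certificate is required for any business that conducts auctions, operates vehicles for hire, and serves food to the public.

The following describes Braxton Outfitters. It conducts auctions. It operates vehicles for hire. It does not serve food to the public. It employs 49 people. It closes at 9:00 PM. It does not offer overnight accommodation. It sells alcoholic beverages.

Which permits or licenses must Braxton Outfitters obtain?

Livery Certificate, Operating License, Regulatory Authorization

Sec. 12-1. sells alcoholic beverages; closes 9:00 PM, after 5:00 PM → Operating License required.
Sec. 12-2. does not serve food to the public → Food Handler Authorization not required.
Sec. 12-3. closes 9:00 PM, at/before 1:00 AM; does not offer overnight accommodation → Commercial License not required.
Sec. 12-4. operates vehicles for hire; employees 49 ≤ 116; conducts auctions → Livery Certificate required.
Sec. 12-5. conducts auctions; employees 49 > 3 → Regulatory Authorization required.
Sec. 12-6. employees 49 ≤ 68; closes 9:00 PM, after 7:00 PM → Small Employer Registration not required.
Sec. 12-7. closes 9:00 PM, at/before 10:00 PM; sells alcoholic beverages; employees 49 ≥ 41 → Annual Certificate not required.
Sec. 12-8. conducts auctions; operates vehicles for hire; does not serve food to the public → Auctioneer Certificate not required.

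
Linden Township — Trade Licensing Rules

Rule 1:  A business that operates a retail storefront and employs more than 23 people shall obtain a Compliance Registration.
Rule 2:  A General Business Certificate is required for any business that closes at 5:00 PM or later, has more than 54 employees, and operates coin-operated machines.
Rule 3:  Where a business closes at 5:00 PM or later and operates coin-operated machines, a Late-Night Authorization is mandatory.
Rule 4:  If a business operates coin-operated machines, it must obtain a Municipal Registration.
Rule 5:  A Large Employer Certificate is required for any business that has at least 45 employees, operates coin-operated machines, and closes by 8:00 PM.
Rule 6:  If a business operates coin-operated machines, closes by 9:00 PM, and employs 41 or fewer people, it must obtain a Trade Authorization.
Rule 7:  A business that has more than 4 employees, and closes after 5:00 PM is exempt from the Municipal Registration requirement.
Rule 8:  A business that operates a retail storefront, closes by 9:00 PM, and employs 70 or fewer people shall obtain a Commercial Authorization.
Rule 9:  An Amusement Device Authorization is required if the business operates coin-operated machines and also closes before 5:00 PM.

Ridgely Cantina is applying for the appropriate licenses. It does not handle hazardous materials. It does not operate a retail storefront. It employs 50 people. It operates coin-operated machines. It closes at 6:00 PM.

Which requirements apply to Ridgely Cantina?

Large Employer Certificate, Late-Night Authorization

Rule 1: does not operate a retail storefront; employees 50 > 23 → Compliance Registration not required.
Rule 2: closes 6:00 PM, after 5:00 PM; employees 50 ≤ 54; operates coin-operated machines → General Business Certificate not required.
Rule 3: closes 6:00 PM, after 5:00 PM; operates coin-operated machines → Late-Night Authorization required.
Rule 4: operates coin-operated machines → Municipal Registration required.
Rule 5: employees 50 ≥ 45; operates coin-operated machines; closes 6:00 PM, at/before 8:00 PM → Large Employer Certificate required.
Rule 6: operates coin-operated machines; closes 6:00 PM, at/before 9:00 PM; employees 50 > 41 → Trade Authorization not required.
Rule 7: employees 50 > 4; closes 6:00 PM, after 5:00 PM → exempt from Municipal Registration.
Rule 8: does not operate a retail storefront; closes 6:00 PM, at/before 9:00 PM; employees 50 ≤ 70 → Commercial Authorization not required.
Rule 9: operates coin-operated machines; closes 6:00 PM, after 5:00 PM → Amusement Device Authorization not required.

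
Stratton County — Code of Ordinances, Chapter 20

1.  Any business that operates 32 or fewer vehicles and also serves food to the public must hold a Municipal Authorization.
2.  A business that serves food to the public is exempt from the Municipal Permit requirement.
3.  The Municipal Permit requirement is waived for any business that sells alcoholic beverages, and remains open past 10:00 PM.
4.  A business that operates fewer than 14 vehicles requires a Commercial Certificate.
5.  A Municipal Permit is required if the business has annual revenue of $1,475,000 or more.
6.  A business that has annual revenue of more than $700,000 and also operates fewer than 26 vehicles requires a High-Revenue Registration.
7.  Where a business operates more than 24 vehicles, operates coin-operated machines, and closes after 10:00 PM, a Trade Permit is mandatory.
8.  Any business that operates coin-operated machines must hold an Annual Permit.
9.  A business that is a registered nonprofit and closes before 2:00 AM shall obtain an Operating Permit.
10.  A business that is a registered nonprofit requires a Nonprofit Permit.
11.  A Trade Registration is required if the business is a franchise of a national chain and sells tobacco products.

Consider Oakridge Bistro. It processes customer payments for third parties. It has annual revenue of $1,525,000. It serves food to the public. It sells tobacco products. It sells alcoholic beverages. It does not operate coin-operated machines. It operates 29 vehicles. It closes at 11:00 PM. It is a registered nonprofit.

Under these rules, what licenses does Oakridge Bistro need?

1. vehicles 29 ≤ 32; serves food to the public → Municipal Authorization required.
2. serves food to the public → exempt from Municipal Permit.
3. sells alcoholic beverages; closes 11:00 PM, after 10:00 PM → exempt from Municipal Permit.
4. vehicles 29 ≥ 14 → Commercial Certificate not required.
5. revenue $1,525,000 ≥ $1,475,000 → Municipal Permit required.
6. revenue $1,525,000 > $700,000; vehicles 29 ≥ 26 → High-Revenue Registration not required.
7. vehicles 29 > 24; does not operate coin-operated machines; closes 11:00 PM, after 10:00 PM → Trade Permit not required.
8. does not operate coin-operated machines → Annual Permit not required.
9. is a registered nonprofit; closes 11:00 PM, at/before 2:00 AM → Operating Permit required.
10. is a registered nonprofit → Nonprofit Permit required.
11. is a registered nonprofit (not: is a franchise of a national chain); sells tobacco products → Trade Registration not required.

Municipal Authorization, Nonprofit Permit, Operating Permit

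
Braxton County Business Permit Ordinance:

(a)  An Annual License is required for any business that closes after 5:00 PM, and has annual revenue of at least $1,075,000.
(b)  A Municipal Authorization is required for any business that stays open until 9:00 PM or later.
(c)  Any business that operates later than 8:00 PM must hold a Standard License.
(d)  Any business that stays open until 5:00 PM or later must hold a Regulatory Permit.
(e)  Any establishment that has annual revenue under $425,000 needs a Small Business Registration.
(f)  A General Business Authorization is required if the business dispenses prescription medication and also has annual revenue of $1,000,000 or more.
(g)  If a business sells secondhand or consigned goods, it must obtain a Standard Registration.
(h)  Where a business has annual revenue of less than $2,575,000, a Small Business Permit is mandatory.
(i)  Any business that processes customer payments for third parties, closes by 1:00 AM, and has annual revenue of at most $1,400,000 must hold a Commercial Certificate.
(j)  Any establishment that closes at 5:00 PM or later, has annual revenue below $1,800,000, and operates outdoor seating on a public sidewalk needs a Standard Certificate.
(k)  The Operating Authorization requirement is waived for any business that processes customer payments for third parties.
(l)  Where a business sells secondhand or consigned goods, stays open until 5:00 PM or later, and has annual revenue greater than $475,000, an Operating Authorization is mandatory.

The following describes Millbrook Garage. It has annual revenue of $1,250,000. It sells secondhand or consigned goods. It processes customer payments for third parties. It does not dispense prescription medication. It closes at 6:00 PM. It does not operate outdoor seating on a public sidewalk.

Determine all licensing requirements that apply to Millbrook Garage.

Annual License, Commercial Certificate, Regulatory Permit, Small Business Permit, Standard Registration

(a) closes 6:00 PM, after 5:00 PM; revenue $1,250,000 ≥ $1,075,000 → Annual License required.
(b) closes 6:00 PM, at/before 9:00 PM → Municipal Authorization not required.
(c) closes 6:00 PM, at/before 8:00 PM → Standard License not required.
(d) closes 6:00 PM, after 5:00 PM → Regulatory Permit required.
(e) revenue $1,250,000 ≥ $425,000 → Small Business Registration not required.
(f) does not dispense prescription medication; revenue $1,250,000 ≥ $1,000,000 → General Business Authorization not required.
(g) sells secondhand or consigned goods → Standard Registration required.
(h) revenue $1,250,000 < $2,575,000 → Small Business Permit required.
(i) processes customer payments for third parties; closes 6:00 PM, at/before 1:00 AM; revenue $1,250,000 ≤ $1,400,000 → Commercial Certificate required.
(j) closes 6:00 PM, after 5:00 PM; revenue $1,250,000 < $1,800,000; does not operate outdoor seating on a public sidewalk → Standard Certificate not required.
(k) processes customer payments for third parties → exempt from Operating Authorization.
(l) sells secondhand or consigned goods; closes 6:00 PM, after 5:00 PM; revenue $1,250,000 > $475,000 → Operating Authorization required.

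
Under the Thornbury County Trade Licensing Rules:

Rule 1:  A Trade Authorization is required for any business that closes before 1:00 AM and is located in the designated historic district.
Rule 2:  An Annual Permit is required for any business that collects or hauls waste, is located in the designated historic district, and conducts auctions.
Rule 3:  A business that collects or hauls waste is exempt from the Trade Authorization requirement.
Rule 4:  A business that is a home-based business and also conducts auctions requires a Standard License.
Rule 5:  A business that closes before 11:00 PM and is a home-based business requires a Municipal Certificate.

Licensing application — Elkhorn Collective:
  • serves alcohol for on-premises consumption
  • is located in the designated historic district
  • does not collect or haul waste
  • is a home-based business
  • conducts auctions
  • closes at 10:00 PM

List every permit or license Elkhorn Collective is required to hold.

Rule 1: closes 10:00 PM, at/before 1:00 AM; is located in the designated historic district → Trade Authorization required.
Rule 2: does not collect or haul waste; is located in the designated historic district; conducts auctions → Annual Permit not required.
Rule 3: does not collect or haul waste → Trade Authorization exemption does not apply.
Rule 4: is a home-based business; conducts auctions → Standard License required.
Rule 5: closes 10:00 PM, at/before 11:00 PM; is a home-based business → Municipal Certificate required.

Municipal Certificate, Standard License, Trade Authorization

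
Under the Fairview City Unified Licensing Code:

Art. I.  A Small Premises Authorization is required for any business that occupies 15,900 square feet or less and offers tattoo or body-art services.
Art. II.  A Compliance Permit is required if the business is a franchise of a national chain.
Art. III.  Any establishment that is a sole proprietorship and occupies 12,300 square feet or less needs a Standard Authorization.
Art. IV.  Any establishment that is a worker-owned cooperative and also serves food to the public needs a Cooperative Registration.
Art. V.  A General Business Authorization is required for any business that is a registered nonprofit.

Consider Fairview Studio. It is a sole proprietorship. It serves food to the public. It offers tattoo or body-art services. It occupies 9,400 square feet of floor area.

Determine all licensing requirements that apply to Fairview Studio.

Small Premises Authorization, Standard Authorization

Art. I. floor area 9,400 square feet ≤ 15,900 square feet; offers tattoo or body-art services → Small Premises Authorization required.
Art. II. is a sole proprietorship (not: is a franchise of a national chain) → Compliance Permit not required.
Art. III. is a sole proprietorship; floor area 9,400 square feet ≤ 12,300 square feet → Standard Authorization required.
Art. IV. is a sole proprietorship (not: is a worker-owned cooperative); serves food to the public → Cooperative Registration not required.
Art. V. is a sole proprietorship (not: is a registered nonprofit) → General Business Authorization not required.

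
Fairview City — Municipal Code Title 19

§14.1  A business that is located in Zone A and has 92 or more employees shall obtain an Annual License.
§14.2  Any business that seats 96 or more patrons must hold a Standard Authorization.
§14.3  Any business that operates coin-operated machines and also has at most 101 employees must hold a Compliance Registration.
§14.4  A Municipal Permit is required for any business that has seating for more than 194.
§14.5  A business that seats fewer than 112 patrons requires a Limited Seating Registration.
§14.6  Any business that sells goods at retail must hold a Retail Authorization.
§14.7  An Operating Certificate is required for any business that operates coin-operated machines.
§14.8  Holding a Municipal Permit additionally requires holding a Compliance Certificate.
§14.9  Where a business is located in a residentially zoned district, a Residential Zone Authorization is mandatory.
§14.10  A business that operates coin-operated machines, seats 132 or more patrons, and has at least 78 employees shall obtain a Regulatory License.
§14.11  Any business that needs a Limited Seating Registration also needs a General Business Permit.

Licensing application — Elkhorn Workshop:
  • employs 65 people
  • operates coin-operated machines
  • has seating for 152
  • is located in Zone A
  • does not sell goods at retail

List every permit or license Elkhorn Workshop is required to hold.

§14.1 is located in Zone A; employees 65 < 92 → Annual License not required.
§14.2 seating 152 ≥ 96 → Standard Authorization required.
§14.3 operates coin-operated machines; employees 65 ≤ 101 → Compliance Registration required.
§14.4 seating 152 ≤ 194 → Municipal Permit not required.
§14.5 seating 152 ≥ 112 → Limited Seating Registration not required.
§14.6 does not sell goods at retail → Retail Authorization not required.
§14.7 operates coin-operated machines → Operating Certificate required.
§14.8 Municipal Permit is not required → no effect.
§14.9 is located in Zone A (not: is located in a residentially zoned district) → Residential Zone Authorization not required.
§14.10 operates coin-operated machines; seating 152 ≥ 132; employees 65 < 78 → Regulatory License not required.
§14.11 Limited Seating Registration is not required → no effect.

Compliance Registration, Operating Certificate, Standard Authorization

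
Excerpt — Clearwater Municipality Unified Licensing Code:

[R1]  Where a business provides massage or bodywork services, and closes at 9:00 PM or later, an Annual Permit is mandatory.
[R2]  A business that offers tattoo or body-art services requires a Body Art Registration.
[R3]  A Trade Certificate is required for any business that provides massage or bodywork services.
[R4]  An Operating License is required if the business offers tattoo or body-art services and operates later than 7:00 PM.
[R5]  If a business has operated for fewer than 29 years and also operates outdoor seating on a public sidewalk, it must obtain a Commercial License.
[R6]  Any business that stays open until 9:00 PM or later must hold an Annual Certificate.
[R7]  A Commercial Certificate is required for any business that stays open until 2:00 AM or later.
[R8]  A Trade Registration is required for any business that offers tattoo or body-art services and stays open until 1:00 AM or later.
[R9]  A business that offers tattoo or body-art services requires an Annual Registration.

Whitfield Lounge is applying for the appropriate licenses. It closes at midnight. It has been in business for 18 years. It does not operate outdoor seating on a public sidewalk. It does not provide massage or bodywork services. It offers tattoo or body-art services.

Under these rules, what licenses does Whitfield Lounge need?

[R1] does not provide massage or bodywork services; closes midnight, after 9:00 PM → Annual Permit not required.
[R2] offers tattoo or body-art services → Body Art Registration required.
[R3] does not provide massage or bodywork services → Trade Certificate not required.
[R4] offers tattoo or body-art services; closes midnight, after 7:00 PM → Operating License required.
[R5] years in business 18 < 29; does not operate outdoor seating on a public sidewalk → Commercial License not required.
[R6] closes midnight, after 9:00 PM → Annual Certificate required.
[R7] closes midnight, at/before 2:00 AM → Commercial Certificate not required.
[R8] offers tattoo or body-art services; closes midnight, at/before 1:00 AM → Trade Registration not required.
[R9] offers tattoo or body-art services → Annual Registration required.

Annual Certificate, Annual Registration, Body Art Registration, Operating License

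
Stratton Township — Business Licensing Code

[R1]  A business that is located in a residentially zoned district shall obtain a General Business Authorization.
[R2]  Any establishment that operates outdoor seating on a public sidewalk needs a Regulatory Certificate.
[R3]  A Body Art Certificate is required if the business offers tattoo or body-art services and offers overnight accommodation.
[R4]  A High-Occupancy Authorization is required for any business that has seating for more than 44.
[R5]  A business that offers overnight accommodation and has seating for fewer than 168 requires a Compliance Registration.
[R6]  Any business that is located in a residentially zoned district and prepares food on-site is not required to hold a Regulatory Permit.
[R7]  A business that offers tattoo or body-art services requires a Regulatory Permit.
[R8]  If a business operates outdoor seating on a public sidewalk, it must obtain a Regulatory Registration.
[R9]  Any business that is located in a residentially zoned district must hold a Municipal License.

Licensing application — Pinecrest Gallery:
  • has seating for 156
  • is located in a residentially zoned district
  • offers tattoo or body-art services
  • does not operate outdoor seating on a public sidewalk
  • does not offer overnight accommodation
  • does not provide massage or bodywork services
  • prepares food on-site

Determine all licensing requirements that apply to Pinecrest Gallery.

[R1] is located in a residentially zoned district → General Business Authorization required.
[R2] does not operate outdoor seating on a public sidewalk → Regulatory Certificate not required.
[R3] offers tattoo or body-art services; does not offer overnight accommodation → Body Art Certificate not required.
[R4] seating 156 > 44 → High-Occupancy Authorization required.
[R5] does not offer overnight accommodation; seating 156 < 168 → Compliance Registration not required.
[R6] is located in a residentially zoned district; prepares food on-site → exempt from Regulatory Permit.
[R7] offers tattoo or body-art services → Regulatory Permit required.
[R8] does not operate outdoor seating on a public sidewalk → Regulatory Registration not required.
[R9] is located in a residentially zoned district → Municipal License required.

General Business Authorization, High-Occupancy Authorization, Municipal License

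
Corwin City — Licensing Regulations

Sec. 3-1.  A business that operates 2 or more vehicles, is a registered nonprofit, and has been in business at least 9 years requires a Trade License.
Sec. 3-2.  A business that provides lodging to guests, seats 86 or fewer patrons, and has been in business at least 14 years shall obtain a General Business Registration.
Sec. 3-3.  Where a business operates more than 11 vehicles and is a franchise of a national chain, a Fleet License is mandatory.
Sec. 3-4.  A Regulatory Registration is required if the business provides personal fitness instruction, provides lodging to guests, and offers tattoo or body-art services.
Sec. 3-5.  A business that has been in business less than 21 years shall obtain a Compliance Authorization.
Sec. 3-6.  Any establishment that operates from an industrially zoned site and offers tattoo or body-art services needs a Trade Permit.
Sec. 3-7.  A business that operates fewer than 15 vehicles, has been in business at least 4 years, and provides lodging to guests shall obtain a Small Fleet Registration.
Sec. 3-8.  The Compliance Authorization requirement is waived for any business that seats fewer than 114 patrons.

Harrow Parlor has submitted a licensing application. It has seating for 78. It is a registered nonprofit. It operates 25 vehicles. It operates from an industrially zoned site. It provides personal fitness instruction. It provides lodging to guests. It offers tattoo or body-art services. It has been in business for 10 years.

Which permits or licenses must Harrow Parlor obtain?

Sec. 3-1. vehicles 25 ≥ 2; is a registered nonprofit; years in business 10 ≥ 9 → Trade License required.
Sec. 3-2. provides lodging to guests; seating 78 ≤ 86; years in business 10 < 14 → General Business Registration not required.
Sec. 3-3. vehicles 25 > 11; is a registered nonprofit (not: is a franchise of a national chain) → Fleet License not required.
Sec. 3-4. provides personal fitness instruction; provides lodging to guests; offers tattoo or body-art services → Regulatory Registration required.
Sec. 3-5. years in business 10 < 21 → Compliance Authorization required.
Sec. 3-6. operates from an industrially zoned site; offers tattoo or body-art services → Trade Permit required.
Sec. 3-7. vehicles 25 ≥ 15; years in business 10 ≥ 4; provides lodging to guests → Small Fleet Registration not required.
Sec. 3-8. seating 78 < 114 → exempt from Compliance Authorization.

Regulatory Registration, Trade License, Trade Permit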